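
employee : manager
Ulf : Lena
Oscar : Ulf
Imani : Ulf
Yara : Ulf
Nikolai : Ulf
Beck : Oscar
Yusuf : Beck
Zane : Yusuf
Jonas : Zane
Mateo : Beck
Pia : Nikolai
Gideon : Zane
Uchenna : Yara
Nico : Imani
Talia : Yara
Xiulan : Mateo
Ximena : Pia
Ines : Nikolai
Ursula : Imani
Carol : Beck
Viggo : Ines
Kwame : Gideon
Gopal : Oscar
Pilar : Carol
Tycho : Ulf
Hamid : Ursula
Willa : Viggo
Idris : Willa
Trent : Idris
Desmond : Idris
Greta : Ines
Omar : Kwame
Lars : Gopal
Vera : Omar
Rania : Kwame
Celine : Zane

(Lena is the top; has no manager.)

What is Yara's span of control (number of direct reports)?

Yara directly manages Uchenna, Talia. That is 2 direct reports.

2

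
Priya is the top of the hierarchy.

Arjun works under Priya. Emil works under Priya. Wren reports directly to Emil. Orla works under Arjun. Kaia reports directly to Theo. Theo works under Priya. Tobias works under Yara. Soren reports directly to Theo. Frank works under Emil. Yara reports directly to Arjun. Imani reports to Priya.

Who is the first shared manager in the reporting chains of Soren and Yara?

Priya

Soren's chain of managers is Theo, Priya. Yara's chain of managers is Arjun, Priya. The first manager that appears in both chains is Priya.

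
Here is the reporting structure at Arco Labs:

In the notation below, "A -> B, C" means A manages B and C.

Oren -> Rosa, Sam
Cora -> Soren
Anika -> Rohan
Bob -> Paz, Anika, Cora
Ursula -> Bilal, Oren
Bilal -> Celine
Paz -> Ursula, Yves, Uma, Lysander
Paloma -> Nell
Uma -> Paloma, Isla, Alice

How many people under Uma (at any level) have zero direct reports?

The people in Uma's organization with no one reporting to them are Alice, Isla, Nell. That is 3.

3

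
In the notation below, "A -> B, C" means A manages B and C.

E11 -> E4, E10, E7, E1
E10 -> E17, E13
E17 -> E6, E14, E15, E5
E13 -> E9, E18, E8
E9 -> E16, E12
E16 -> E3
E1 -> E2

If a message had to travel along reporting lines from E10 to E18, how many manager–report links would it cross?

E18 is in E10's organization: the chain from E18 up to E10 is E18 → E13 → E10, which is 2 links.

2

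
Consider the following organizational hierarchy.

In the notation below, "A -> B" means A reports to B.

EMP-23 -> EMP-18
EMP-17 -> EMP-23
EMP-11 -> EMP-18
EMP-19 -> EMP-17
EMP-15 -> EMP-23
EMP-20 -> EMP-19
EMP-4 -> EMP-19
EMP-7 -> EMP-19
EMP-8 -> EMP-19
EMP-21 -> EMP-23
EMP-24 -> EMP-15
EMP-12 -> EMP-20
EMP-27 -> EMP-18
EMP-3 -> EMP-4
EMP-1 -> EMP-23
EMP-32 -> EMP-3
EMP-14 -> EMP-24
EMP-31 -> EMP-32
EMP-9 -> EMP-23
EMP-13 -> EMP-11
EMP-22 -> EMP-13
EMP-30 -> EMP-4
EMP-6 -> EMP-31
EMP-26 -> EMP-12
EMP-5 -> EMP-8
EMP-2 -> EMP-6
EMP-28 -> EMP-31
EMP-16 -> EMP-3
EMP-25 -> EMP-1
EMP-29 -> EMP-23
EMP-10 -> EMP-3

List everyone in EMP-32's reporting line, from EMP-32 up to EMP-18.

EMP-32 reports to EMP-3. EMP-3 reports to EMP-4. EMP-4 reports to EMP-19. EMP-19 reports to EMP-17. EMP-17 reports to EMP-23. EMP-23 reports to EMP-18. EMP-18 is at the top.

EMP-32 -> EMP-3 -> EMP-4 -> EMP-19 -> EMP-17 -> EMP-23 -> EMP-18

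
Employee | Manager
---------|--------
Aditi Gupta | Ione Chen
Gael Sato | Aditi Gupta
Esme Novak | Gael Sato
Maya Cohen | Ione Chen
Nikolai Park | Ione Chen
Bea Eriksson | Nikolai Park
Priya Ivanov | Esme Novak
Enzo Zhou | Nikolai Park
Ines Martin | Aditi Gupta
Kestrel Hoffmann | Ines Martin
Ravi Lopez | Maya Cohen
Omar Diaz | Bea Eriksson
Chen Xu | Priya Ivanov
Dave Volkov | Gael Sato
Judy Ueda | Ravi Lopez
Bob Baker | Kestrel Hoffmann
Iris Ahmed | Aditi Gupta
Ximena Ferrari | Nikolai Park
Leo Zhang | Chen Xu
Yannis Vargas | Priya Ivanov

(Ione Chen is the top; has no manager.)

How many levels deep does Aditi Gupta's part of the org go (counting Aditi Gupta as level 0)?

5

The longest chain under Aditi Gupta runs Aditi Gupta → Gael Sato → Esme Novak → Priya Ivanov → Chen Xu → Leo Zhang, which is 5 levels below Aditi Gupta.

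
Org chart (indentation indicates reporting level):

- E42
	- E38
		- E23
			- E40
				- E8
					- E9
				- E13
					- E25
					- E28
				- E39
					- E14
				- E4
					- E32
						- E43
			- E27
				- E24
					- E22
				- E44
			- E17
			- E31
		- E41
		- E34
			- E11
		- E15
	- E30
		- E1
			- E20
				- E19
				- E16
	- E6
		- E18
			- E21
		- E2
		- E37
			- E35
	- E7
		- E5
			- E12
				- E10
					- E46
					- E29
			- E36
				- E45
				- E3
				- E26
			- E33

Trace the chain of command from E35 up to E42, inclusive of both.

E35 reports to E37. E37 reports to E6. E6 reports to E42. E42 is at the top.

E35 -> E37 -> E6 -> E42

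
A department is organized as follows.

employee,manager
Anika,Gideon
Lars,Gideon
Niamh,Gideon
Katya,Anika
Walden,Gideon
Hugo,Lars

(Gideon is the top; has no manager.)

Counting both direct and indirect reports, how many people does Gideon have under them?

6

Gideon directly manages Anika, Lars, Niamh, Walden. Under Anika: Katya (1). Under Lars: Hugo (1). Niamh has no reports. Walden has no reports. So Gideon's organization is 4 direct reports plus everyone under them: 2 + 2 + 1 + 1 = 6.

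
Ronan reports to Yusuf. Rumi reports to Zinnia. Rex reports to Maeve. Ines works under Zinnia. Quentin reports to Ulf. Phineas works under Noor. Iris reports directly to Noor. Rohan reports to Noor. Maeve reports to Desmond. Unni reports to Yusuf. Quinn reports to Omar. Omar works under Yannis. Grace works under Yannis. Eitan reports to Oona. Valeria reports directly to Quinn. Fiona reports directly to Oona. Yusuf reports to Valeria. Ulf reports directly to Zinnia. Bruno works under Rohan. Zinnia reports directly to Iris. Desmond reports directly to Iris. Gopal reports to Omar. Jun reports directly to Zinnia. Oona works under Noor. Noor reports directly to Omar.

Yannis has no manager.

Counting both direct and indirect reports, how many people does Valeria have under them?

Valeria directly manages Yusuf. Under Yusuf: Unni, Ronan (2). That's 3 in total.

3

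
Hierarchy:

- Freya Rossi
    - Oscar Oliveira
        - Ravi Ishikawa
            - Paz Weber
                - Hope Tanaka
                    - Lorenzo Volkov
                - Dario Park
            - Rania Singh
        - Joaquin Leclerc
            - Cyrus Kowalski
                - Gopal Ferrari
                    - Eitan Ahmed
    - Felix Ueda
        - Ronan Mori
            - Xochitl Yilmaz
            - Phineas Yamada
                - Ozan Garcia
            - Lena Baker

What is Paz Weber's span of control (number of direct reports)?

Paz Weber directly manages Hope Tanaka, Dario Park. That is 2 direct reports.

2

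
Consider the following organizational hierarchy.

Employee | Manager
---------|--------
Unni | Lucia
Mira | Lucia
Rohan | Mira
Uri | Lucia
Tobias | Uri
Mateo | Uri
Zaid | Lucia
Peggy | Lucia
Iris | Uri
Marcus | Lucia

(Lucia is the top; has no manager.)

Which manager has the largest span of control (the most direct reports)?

Direct-report counts: Lucia has 6; Uri has 3; Mira has 1. The largest is 6, held by Lucia.

Lucia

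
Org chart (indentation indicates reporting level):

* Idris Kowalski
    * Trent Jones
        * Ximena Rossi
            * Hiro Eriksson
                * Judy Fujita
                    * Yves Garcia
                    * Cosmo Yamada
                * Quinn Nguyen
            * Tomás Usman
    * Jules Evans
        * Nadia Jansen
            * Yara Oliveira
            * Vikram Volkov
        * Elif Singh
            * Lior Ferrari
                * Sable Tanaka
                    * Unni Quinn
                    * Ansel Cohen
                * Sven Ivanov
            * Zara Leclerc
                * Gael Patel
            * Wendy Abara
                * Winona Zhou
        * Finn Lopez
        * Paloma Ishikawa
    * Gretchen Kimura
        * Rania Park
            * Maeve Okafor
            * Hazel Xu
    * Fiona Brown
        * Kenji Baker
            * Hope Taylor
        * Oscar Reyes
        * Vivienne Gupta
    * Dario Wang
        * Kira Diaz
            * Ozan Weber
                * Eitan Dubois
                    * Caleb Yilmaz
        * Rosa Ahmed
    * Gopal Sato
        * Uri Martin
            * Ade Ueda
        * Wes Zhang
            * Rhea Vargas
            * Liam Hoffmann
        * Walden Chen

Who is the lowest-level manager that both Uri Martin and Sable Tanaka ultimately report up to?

Uri Martin's chain of managers is Gopal Sato, Idris Kowalski. Sable Tanaka's chain of managers is Lior Ferrari, Elif Singh, Jules Evans, Idris Kowalski. The first manager that appears in both chains is Idris Kowalski.

Idris Kowalski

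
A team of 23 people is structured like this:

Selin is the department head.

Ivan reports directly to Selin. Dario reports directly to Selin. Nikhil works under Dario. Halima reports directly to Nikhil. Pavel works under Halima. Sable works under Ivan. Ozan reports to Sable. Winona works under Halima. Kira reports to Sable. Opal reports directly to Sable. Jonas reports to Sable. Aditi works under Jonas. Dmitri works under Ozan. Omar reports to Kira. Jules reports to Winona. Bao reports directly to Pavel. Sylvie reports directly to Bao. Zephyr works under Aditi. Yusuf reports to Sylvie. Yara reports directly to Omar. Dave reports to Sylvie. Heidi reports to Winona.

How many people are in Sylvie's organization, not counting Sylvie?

2

Sylvie directly manages Yusuf, Dave. Yusuf has no reports. Dave has no reports. So Sylvie's organization is 2 direct reports plus everyone under them: 1 + 1 = 2.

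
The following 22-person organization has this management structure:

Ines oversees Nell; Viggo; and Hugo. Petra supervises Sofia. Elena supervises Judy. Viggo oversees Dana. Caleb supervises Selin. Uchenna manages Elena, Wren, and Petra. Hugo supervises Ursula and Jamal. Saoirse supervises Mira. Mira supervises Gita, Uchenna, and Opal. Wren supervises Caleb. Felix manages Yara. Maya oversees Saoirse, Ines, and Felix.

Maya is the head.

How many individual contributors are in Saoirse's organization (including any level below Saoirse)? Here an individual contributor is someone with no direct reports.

The people in Saoirse's organization with no one reporting to them are Opal, Gita, Sofia, Selin, Judy. That is 5.

5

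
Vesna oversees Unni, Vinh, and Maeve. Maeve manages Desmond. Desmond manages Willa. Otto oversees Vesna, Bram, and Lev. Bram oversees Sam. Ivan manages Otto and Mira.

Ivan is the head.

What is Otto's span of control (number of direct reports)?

Otto directly manages Vesna, Bram, Lev. That is 3 direct reports.

3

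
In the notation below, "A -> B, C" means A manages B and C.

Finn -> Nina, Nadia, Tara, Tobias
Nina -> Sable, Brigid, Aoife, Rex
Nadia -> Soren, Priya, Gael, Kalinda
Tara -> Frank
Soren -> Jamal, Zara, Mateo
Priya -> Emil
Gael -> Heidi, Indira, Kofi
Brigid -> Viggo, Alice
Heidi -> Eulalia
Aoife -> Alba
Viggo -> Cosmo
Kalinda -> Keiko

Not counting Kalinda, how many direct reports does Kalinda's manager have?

Kalinda reports to Nadia. Nadia's other direct reports are Soren, Priya, Gael — 3 peers.

3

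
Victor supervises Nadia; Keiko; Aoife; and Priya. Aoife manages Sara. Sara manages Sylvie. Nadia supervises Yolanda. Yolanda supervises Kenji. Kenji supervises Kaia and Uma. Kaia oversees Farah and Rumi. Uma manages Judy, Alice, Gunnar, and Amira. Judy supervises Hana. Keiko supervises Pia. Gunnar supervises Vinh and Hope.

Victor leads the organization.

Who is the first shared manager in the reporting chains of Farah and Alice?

Kenji

Farah's chain of managers is Kaia, Kenji, Yolanda, Nadia, Victor. Alice's chain of managers is Uma, Kenji, Yolanda, Nadia, Victor. The first manager that appears in both chains is Kenji.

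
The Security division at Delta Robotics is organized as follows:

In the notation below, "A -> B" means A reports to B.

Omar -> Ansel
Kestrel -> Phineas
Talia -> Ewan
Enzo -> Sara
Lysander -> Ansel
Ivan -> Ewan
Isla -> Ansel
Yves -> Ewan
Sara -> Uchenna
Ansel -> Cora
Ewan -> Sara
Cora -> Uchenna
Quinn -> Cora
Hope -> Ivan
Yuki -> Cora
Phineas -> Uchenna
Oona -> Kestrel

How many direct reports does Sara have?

2

Sara directly manages Enzo, Ewan. That is 2 direct reports.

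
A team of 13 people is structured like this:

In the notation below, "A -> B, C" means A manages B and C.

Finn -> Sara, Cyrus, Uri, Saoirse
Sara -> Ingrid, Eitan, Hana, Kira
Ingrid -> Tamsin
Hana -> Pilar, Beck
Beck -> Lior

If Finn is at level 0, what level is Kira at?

2

Chain from Kira up to Finn: Kira → Sara → Finn. That is 2 steps up, so Kira is 2 levels below Finn.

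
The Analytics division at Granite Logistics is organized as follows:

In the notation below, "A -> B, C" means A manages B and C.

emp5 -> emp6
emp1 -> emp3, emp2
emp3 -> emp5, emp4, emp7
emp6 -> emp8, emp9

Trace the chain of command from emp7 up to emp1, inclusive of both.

emp7 reports to emp3. emp3 reports to emp1. emp1 is at the top.

emp7 -> emp3 -> emp1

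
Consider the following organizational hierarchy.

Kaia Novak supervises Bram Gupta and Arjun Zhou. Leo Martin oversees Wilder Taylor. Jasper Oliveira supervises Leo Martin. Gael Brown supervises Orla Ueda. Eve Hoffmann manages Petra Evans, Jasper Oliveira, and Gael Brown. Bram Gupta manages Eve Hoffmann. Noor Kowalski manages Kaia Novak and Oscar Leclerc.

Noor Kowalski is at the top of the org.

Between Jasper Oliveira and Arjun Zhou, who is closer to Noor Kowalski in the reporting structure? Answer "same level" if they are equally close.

Arjun Zhou

Jasper Oliveira is 4 levels below Noor Kowalski; Arjun Zhou is 2. Arjun Zhou is higher.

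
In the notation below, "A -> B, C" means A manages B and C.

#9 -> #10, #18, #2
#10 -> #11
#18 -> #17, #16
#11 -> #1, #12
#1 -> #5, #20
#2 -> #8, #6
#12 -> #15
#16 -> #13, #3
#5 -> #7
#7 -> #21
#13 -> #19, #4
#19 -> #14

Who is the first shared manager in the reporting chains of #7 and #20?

#1

#7's chain of managers is #5, #1, #11, #10, #9. #20's chain of managers is #1, #11, #10, #9. The first manager that appears in both chains is #1.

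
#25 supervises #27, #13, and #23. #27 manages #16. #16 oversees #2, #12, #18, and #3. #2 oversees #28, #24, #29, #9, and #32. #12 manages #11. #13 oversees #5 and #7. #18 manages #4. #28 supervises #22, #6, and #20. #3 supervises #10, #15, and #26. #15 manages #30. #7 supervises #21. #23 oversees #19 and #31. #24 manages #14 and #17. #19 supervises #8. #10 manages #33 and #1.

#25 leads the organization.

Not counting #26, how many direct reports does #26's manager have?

2

#26 reports to #3. #3's other direct reports are #15, #10 — 2 peers.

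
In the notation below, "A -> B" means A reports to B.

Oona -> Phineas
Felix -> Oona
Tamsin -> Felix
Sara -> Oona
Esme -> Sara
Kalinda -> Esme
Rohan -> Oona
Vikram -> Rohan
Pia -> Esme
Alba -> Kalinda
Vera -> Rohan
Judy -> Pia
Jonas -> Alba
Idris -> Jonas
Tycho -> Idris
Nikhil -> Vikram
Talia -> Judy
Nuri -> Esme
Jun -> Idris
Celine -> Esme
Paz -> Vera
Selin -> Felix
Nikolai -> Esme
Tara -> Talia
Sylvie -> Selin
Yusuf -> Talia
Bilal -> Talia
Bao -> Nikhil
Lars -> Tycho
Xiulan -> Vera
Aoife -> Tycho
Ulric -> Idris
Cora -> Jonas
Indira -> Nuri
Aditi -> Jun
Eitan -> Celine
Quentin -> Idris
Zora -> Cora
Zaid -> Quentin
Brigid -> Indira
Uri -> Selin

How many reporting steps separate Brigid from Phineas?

6

Chain from Brigid up to Phineas: Brigid → Indira → Nuri → Esme → Sara → Oona → Phineas. That is 6 steps up, so Brigid is 6 levels below Phineas.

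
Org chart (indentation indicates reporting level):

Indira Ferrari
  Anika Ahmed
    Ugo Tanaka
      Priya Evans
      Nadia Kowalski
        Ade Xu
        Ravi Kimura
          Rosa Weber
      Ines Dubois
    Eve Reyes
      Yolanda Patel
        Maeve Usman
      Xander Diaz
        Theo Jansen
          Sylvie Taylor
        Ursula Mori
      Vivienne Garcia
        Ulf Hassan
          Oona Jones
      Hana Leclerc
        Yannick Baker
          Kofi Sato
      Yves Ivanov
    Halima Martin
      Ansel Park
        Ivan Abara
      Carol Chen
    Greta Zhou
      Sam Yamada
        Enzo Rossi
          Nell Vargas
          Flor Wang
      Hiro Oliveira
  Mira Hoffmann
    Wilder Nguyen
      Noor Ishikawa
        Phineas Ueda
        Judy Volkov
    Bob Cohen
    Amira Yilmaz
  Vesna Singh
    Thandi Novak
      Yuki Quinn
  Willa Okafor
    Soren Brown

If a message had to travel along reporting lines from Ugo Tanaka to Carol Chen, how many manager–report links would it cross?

Ugo Tanaka is 1 level below Anika Ahmed, and Carol Chen is 2 levels below Anika Ahmed (their lowest common manager). The shortest path runs up from Ugo Tanaka to Anika Ahmed and back down to Carol Chen: 1 + 2 = 3 links.

3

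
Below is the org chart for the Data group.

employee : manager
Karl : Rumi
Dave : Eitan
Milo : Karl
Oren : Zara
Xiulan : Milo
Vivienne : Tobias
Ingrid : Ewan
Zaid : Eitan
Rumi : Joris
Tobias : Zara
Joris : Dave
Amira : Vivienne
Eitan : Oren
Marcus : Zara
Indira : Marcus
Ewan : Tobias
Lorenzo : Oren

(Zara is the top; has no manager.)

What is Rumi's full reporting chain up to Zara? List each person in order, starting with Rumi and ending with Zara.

Rumi reports to Joris. Joris reports to Dave. Dave reports to Eitan. Eitan reports to Oren. Oren reports to Zara. Zara is at the top.

Rumi -> Joris -> Dave -> Eitan -> Oren -> Zara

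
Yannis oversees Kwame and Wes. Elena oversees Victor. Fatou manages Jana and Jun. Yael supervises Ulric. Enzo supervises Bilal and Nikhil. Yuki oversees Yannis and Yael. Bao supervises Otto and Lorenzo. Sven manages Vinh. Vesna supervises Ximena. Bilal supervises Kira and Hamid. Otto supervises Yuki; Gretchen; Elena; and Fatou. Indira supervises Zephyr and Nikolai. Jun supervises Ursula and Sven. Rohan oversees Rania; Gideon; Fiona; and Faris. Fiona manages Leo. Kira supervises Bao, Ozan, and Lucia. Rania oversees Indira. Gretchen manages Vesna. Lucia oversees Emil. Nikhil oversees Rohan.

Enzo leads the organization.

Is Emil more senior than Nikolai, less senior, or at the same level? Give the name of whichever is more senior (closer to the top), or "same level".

Emil is 4 levels below Enzo; Nikolai is 5. Emil is higher.

Emil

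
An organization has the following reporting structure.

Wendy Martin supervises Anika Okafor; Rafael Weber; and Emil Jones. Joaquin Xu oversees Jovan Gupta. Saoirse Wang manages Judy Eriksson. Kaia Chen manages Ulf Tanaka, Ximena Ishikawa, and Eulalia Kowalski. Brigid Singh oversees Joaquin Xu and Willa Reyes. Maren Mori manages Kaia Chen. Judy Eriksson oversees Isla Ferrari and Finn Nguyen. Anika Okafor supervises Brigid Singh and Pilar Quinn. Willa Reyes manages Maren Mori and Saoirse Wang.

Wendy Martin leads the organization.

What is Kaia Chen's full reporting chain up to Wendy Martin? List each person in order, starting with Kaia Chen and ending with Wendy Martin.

Kaia Chen reports to Maren Mori. Maren Mori reports to Willa Reyes. Willa Reyes reports to Brigid Singh. Brigid Singh reports to Anika Okafor. Anika Okafor reports to Wendy Martin. Wendy Martin is at the top.

Kaia Chen -> Maren Mori -> Willa Reyes -> Brigid Singh -> Anika Okafor -> Wendy Martin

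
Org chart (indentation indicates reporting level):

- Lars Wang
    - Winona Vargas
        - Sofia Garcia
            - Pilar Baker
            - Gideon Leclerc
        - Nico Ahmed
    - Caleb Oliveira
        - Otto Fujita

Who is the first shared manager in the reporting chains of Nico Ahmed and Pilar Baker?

Winona Vargas

Nico Ahmed's chain of managers is Winona Vargas, Lars Wang. Pilar Baker's chain of managers is Sofia Garcia, Winona Vargas, Lars Wang. The first manager that appears in both chains is Winona Vargas.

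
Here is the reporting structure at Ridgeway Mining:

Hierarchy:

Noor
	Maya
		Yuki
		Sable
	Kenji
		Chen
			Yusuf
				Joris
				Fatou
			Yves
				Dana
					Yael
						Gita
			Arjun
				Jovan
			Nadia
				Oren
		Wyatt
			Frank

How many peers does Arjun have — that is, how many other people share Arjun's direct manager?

3

Arjun reports to Chen. Chen's other direct reports are Yusuf, Yves, Nadia — 3 peers.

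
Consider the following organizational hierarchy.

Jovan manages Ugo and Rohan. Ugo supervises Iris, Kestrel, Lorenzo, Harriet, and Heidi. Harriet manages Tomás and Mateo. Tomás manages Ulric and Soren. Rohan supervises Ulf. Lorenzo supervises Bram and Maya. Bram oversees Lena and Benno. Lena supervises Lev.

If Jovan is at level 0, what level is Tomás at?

3

Chain from Tomás up to Jovan: Tomás → Harriet → Ugo → Jovan. That is 3 steps up, so Tomás is 3 levels below Jovan.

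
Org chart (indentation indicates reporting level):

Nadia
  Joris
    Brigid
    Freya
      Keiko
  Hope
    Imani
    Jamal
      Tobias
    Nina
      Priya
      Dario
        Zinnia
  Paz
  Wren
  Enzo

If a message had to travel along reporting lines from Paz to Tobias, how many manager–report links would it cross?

4

Paz is 1 level below Nadia, and Tobias is 3 levels below Nadia (their lowest common manager). The shortest path runs up from Paz to Nadia and back down to Tobias: 1 + 3 = 4 links.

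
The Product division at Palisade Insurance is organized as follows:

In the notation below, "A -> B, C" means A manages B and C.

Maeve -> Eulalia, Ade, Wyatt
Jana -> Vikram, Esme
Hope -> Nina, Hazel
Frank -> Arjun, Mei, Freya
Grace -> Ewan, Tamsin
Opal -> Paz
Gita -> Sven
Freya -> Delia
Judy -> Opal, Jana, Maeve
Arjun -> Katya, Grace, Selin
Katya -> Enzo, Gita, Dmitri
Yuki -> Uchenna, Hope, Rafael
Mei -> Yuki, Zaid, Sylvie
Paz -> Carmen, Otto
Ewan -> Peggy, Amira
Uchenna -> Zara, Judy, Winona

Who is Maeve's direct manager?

Maeve reports directly to Judy.

Judy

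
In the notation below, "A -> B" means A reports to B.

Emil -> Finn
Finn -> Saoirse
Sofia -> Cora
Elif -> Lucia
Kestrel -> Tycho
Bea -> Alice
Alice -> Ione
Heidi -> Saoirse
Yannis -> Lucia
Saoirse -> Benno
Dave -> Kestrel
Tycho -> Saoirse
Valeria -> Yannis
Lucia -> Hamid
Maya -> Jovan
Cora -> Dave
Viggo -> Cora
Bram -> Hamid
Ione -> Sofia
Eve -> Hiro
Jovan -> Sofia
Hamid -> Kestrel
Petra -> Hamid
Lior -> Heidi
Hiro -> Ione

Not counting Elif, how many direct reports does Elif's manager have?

Elif reports to Lucia. Lucia's other direct reports are Yannis — 1 peer.

1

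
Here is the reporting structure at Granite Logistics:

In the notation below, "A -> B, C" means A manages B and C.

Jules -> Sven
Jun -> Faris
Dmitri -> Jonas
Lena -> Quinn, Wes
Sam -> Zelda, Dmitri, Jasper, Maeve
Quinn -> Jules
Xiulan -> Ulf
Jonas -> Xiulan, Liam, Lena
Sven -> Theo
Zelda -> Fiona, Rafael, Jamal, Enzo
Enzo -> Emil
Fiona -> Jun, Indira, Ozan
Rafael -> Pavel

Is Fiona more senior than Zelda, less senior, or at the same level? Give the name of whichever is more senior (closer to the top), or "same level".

Zelda

Fiona is 2 levels below Sam; Zelda is 1. Zelda is higher.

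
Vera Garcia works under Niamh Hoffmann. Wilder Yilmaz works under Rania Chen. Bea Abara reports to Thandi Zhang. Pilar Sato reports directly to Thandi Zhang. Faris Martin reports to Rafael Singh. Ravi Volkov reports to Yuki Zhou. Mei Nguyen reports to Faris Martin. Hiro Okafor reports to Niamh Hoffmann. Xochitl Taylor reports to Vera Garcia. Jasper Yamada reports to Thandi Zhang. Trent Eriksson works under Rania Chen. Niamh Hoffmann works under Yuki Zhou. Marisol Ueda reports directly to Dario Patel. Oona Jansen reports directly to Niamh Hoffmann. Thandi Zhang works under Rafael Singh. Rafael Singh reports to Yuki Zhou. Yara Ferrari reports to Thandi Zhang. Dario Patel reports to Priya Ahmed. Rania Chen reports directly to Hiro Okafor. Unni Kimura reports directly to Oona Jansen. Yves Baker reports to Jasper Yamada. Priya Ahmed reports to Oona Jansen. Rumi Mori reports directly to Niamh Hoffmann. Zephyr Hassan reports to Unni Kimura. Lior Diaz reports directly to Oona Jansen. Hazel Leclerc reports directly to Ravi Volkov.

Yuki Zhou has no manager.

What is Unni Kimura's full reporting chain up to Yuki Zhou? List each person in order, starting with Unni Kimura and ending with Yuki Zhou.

Unni Kimura reports to Oona Jansen. Oona Jansen reports to Niamh Hoffmann. Niamh Hoffmann reports to Yuki Zhou. Yuki Zhou is at the top.

Unni Kimura -> Oona Jansen -> Niamh Hoffmann -> Yuki Zhou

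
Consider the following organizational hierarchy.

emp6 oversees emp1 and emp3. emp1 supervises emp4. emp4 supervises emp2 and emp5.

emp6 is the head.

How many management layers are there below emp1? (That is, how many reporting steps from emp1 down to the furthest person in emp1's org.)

The longest chain under emp1 runs emp1 → emp4 → emp5, which is 2 levels below emp1.

2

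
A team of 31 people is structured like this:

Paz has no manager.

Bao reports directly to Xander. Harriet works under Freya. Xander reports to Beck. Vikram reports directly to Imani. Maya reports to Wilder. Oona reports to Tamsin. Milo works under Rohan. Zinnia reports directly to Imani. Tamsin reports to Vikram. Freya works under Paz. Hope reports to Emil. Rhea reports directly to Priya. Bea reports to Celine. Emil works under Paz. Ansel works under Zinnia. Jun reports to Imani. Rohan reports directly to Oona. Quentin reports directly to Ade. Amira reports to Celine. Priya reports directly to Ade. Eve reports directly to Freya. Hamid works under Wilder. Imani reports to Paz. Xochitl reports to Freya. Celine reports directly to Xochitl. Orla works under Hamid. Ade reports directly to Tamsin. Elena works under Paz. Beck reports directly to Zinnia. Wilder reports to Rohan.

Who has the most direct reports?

Paz

Direct-report counts: Paz has 4; Emil has 1; Freya has 3; Xochitl has 1; Celine has 2; Imani has 3; Zinnia has 2; Beck has 1; Xander has 1; Vikram has 1; Tamsin has 2; Ade has 2; Priya has 1; Oona has 1; Rohan has 2; Wilder has 2; Hamid has 1. The largest is 4, held by Paz.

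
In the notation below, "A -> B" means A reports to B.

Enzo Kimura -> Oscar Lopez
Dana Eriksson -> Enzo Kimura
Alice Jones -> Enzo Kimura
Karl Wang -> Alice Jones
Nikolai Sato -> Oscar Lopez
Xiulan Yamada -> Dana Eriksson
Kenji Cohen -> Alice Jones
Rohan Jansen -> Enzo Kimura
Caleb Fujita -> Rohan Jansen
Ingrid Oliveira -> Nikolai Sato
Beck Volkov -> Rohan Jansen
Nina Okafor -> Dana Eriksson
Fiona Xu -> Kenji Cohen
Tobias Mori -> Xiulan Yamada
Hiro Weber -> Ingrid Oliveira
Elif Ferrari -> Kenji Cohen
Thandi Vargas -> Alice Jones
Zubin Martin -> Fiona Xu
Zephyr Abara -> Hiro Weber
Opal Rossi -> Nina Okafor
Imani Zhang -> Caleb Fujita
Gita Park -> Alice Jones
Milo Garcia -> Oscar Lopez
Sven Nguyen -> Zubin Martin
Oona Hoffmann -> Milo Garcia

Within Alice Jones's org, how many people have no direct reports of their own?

The people in Alice Jones's organization with no one reporting to them are Gita Park, Thandi Vargas, Elif Ferrari, Sven Nguyen, Karl Wang. That is 5.

5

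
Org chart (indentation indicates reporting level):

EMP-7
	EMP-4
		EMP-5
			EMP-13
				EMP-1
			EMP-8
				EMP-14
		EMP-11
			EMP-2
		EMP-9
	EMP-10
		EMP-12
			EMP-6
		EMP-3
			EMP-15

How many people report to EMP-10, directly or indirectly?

4

EMP-10 directly manages EMP-12, EMP-3. Under EMP-12: EMP-6 (1). Under EMP-3: EMP-15 (1). So EMP-10's organization is 2 direct reports plus everyone under them: 2 + 2 = 4.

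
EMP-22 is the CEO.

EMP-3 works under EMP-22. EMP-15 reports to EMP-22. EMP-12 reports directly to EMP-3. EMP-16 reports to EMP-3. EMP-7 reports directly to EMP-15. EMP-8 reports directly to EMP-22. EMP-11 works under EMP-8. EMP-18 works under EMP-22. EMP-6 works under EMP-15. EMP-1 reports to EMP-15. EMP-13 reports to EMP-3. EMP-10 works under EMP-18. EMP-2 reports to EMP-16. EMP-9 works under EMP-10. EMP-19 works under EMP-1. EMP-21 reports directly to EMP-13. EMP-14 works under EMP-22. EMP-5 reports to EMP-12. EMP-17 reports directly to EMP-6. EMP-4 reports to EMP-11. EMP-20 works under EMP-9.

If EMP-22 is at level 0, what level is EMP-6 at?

Chain from EMP-6 up to EMP-22: EMP-6 → EMP-15 → EMP-22. That is 2 steps up, so EMP-6 is 2 levels below EMP-22.

2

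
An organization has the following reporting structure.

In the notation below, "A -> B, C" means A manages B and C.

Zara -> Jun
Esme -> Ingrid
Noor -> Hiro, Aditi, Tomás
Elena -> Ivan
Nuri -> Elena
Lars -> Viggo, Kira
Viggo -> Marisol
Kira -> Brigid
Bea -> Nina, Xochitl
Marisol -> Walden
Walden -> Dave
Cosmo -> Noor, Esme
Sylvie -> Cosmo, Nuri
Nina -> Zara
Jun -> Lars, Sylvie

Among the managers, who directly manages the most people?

Noor

Direct-report counts: Bea has 2; Nina has 1; Zara has 1; Jun has 2; Sylvie has 2; Nuri has 1; Elena has 1; Cosmo has 2; Esme has 1; Noor has 3; Lars has 2; Kira has 1; Viggo has 1; Marisol has 1; Walden has 1. The largest is 3, held by Noor.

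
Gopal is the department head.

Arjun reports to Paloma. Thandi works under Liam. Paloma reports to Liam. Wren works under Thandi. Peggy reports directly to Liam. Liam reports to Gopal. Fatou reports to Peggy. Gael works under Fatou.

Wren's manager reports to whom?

Liam

Wren reports to Thandi, and Thandi reports to Liam. So Wren's skip-level manager is Liam.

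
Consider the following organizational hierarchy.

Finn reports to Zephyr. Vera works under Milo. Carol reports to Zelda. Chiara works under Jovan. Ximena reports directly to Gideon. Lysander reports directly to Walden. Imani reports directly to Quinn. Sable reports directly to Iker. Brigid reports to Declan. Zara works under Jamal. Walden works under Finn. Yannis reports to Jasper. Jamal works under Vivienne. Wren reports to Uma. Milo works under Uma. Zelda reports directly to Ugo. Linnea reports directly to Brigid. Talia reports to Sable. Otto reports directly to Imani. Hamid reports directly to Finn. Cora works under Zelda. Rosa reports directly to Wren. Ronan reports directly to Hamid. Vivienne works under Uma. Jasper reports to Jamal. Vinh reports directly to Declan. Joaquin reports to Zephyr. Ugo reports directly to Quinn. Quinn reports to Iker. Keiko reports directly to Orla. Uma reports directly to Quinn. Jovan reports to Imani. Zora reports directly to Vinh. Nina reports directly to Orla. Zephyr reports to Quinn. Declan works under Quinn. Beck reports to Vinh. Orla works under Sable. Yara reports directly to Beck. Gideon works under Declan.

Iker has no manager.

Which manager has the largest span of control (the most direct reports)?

Quinn

Direct-report counts: Iker has 2; Sable has 2; Orla has 2; Quinn has 5; Declan has 3; Brigid has 1; Gideon has 1; Vinh has 2; Beck has 1; Imani has 2; Jovan has 1; Zephyr has 2; Finn has 2; Walden has 1; Hamid has 1; Ugo has 1; Zelda has 2; Uma has 3; Wren has 1; Milo has 1; Vivienne has 1; Jamal has 2; Jasper has 1. The largest is 5, held by Quinn.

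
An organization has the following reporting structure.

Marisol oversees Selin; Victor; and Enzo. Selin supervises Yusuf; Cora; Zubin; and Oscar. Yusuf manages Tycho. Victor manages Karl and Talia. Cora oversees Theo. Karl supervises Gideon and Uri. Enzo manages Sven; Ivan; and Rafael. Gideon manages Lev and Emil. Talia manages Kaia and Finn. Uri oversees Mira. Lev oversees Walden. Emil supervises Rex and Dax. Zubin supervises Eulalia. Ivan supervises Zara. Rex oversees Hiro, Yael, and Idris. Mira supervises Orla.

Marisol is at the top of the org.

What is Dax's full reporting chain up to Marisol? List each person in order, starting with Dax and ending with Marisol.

Dax -> Emil -> Gideon -> Karl -> Victor -> Marisol

Dax reports to Emil. Emil reports to Gideon. Gideon reports to Karl. Karl reports to Victor. Victor reports to Marisol. Marisol is at the top.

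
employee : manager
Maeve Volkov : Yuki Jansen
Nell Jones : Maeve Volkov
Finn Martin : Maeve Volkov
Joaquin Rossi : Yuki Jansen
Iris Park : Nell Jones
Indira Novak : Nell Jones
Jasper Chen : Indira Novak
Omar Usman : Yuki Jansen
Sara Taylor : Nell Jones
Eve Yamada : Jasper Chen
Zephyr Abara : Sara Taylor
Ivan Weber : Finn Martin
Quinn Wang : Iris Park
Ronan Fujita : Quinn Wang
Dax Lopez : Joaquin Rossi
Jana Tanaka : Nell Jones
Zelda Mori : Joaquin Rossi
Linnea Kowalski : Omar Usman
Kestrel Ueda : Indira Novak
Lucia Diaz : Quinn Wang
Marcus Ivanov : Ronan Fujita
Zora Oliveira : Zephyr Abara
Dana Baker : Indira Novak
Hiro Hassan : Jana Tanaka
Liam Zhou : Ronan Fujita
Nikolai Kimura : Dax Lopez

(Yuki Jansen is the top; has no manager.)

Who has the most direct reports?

Direct-report counts: Yuki Jansen has 3; Omar Usman has 1; Joaquin Rossi has 2; Dax Lopez has 1; Maeve Volkov has 2; Finn Martin has 1; Nell Jones has 4; Jana Tanaka has 1; Sara Taylor has 1; Zephyr Abara has 1; Indira Novak has 3; Jasper Chen has 1; Iris Park has 1; Quinn Wang has 2; Ronan Fujita has 2. The largest is 4, held by Nell Jones.

Nell Jones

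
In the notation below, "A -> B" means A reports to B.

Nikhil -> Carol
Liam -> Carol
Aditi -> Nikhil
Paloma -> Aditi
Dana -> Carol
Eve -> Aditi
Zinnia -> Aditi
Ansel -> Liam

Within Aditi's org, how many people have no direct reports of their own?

The people in Aditi's organization with no one reporting to them are Zinnia, Eve, Paloma. That is 3.

3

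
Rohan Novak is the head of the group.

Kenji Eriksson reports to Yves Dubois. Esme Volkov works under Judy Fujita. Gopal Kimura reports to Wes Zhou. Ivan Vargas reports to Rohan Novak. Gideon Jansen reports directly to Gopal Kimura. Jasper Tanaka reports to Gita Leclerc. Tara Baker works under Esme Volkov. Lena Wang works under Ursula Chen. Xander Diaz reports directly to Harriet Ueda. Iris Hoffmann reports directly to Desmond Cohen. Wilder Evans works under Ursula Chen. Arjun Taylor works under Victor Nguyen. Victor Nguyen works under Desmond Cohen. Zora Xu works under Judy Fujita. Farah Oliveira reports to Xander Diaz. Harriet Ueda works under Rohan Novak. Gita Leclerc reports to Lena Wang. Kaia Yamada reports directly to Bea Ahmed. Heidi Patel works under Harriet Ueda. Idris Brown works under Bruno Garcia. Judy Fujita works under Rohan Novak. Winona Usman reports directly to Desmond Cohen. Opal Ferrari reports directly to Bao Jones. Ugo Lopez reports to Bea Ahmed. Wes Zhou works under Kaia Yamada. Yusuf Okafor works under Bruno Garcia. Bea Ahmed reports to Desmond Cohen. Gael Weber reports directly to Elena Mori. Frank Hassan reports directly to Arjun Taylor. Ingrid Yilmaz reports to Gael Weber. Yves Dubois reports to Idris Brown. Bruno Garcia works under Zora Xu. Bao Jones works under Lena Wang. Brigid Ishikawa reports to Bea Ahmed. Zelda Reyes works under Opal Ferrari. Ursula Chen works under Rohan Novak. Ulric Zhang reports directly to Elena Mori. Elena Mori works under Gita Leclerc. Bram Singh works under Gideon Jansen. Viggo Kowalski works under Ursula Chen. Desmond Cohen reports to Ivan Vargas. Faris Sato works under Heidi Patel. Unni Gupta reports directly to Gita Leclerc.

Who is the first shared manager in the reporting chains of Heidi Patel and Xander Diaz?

Harriet Ueda

Heidi Patel's chain of managers is Harriet Ueda, Rohan Novak. Xander Diaz's chain of managers is Harriet Ueda, Rohan Novak. The first manager that appears in both chains is Harriet Ueda.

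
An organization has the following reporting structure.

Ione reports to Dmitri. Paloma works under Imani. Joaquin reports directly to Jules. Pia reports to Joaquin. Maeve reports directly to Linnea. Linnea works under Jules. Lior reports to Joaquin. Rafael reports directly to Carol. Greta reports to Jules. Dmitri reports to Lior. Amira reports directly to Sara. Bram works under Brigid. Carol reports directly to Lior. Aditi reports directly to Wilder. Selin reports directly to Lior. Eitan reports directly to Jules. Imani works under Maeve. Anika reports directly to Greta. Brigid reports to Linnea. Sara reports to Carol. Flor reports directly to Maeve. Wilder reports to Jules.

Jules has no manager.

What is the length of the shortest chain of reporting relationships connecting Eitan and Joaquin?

2

Eitan is 1 level below Jules, and Joaquin is 1 level below Jules (their lowest common manager). The shortest path runs up from Eitan to Jules and back down to Joaquin: 1 + 1 = 2 links.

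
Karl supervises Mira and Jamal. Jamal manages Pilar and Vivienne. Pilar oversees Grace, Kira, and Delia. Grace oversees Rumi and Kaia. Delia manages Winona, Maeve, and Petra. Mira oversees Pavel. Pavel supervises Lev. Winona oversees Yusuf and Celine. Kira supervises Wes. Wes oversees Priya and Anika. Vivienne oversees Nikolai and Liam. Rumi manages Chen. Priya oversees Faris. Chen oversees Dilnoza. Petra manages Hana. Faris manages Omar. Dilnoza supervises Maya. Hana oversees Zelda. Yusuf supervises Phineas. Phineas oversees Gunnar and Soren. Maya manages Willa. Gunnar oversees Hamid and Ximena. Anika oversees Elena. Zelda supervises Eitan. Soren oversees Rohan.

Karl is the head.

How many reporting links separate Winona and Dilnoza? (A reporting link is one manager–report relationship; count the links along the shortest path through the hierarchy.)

Winona is 2 levels below Pilar, and Dilnoza is 4 levels below Pilar (their lowest common manager). The shortest path runs up from Winona to Pilar and back down to Dilnoza: 2 + 4 = 6 links.

6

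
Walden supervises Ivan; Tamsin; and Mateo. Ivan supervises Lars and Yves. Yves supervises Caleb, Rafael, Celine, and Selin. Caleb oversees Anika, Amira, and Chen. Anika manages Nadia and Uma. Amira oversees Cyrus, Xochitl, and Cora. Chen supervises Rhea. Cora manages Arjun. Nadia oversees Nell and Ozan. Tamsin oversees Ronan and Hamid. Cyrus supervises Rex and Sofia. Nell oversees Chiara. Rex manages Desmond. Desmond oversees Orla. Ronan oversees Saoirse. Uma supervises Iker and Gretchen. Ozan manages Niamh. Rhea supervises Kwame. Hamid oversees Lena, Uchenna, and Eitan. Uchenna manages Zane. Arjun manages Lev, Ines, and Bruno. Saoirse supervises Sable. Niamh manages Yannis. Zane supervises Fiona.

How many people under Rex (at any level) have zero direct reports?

1

The only person in Rex's organization with no one reporting to them is Orla. That is 1.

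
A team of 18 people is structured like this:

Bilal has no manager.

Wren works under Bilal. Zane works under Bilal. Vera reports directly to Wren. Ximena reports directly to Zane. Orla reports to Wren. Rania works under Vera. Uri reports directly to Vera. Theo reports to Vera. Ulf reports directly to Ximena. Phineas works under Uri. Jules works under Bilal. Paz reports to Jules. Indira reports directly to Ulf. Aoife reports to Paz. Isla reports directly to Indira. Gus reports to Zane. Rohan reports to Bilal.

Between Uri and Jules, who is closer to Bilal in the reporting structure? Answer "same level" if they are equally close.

Uri is 3 levels below Bilal; Jules is 1. Jules is higher.

Jules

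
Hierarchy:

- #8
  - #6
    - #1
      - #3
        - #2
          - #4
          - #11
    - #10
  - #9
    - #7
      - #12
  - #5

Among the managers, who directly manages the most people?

Direct-report counts: #8 has 3; #9 has 1; #7 has 1; #6 has 2; #1 has 1; #3 has 1; #2 has 2. The largest is 3, held by #8.

#8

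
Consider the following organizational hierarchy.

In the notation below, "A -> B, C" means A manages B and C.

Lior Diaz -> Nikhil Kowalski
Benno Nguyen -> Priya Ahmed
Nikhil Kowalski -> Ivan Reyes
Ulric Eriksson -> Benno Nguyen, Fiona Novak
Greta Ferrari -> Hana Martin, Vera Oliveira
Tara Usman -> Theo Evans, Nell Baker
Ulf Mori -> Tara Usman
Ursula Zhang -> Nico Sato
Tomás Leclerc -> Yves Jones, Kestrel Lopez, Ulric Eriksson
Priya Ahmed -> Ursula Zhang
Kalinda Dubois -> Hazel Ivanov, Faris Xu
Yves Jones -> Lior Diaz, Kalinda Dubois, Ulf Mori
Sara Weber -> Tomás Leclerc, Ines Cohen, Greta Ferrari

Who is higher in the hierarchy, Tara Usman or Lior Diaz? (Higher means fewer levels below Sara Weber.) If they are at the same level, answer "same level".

Lior Diaz

Tara Usman is 4 levels below Sara Weber; Lior Diaz is 3. Lior Diaz is higher.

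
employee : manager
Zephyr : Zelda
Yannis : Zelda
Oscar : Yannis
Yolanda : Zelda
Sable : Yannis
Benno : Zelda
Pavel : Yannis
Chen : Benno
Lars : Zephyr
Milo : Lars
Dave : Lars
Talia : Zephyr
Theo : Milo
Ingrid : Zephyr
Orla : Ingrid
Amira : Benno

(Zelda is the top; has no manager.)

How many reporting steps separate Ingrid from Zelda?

Chain from Ingrid up to Zelda: Ingrid → Zephyr → Zelda. That is 2 steps up, so Ingrid is 2 levels below Zelda.

2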